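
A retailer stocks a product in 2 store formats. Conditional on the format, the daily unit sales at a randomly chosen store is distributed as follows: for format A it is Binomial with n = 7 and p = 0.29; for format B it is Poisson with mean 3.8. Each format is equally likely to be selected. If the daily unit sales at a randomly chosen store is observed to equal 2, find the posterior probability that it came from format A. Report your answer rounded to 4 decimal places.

Likelihoods P(X=2 | ·): A: 0.318645; B: 0.161517.
Posterior ∝ prior × likelihood. Numerator for A: 0.5·0.318645 = 0.159322.
Normalizing constant: 0.5·0.318645 + 0.5·0.161517 = 0.240081.
P(A | observation) = 0.159322 / 0.240081 = 0.66362.

0.6636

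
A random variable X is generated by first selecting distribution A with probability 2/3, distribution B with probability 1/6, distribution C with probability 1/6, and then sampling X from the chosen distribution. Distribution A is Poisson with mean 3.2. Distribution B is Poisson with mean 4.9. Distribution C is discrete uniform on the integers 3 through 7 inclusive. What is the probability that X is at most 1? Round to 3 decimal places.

Conditional on each component, P(X ≤ 1): A: 0.171201; B: 0.0439348; C: 0.
By total probability, P(X ≤ 1) = 0.666667·0.171201 + 0.166667·0.0439348 + 0.166667·0 = 0.121457.

0.121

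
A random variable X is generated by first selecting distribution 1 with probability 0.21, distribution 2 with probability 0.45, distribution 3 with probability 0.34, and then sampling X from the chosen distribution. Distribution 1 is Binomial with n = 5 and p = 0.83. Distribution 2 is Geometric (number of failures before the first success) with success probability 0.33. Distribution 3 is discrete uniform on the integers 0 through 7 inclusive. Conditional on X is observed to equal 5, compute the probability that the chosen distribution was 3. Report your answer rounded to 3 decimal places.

Likelihoods P(X=5 | ·): 1: 0.393904; 2: 0.0445541; 3: 0.125.
Posterior ∝ prior × likelihood. Numerator for 3: 0.34·0.125 = 0.0425.
Normalizing constant: 0.21·0.393904 + 0.45·0.0445541 + 0.34·0.125 = 0.145269.
P(3 | observation) = 0.0425 / 0.145269 = 0.29256.

0.293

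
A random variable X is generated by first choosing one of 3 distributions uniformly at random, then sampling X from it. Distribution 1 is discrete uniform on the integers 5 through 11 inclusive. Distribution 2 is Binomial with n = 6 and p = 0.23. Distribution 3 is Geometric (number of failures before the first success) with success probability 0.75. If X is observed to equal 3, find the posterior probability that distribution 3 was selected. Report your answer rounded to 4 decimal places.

Likelihoods P(X=3 | ·): 1: 0; 2: 0.111093; 3: 0.0117188.
Posterior ∝ prior × likelihood. Numerator for 3: 0.333333·0.0117188 = 0.00390625.
Normalizing constant: 0.333333·0 + 0.333333·0.111093 + 0.333333·0.0117188 = 0.0409372.
P(3 | observation) = 0.00390625 / 0.0409372 = 0.0954206.

0.0954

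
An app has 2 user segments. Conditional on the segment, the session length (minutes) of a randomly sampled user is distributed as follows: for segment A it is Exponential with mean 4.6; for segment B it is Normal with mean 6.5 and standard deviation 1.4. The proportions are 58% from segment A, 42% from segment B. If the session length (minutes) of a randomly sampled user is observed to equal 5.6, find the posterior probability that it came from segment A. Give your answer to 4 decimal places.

Likelihoods f(5.6 | ·): A: 0.0643481; B: 0.231762.
Posterior ∝ prior × likelihood. Numerator for A: 0.58·0.0643481 = 0.0373219.
Normalizing constant: 0.58·0.0643481 + 0.42·0.231762 = 0.134662.
P(A | observation) = 0.0373219 / 0.134662 = 0.277152.

0.2772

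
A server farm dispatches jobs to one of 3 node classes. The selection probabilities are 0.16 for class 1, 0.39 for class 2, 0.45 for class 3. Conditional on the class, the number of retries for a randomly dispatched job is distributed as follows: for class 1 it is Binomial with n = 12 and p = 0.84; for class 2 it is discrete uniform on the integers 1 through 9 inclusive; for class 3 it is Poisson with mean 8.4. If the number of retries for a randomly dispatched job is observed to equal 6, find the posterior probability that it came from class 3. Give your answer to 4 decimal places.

0.5276

Likelihoods P(X=6 | ·): 1: 0.00544587; 2: 0.111111; 3: 0.109716.
Posterior ∝ prior × likelihood. Numerator for 3: 0.45·0.109716 = 0.0493722.
Normalizing constant: 0.16·0.00544587 + 0.39·0.111111 + 0.45·0.109716 = 0.0935768.
P(3 | observation) = 0.0493722 / 0.0935768 = 0.527611.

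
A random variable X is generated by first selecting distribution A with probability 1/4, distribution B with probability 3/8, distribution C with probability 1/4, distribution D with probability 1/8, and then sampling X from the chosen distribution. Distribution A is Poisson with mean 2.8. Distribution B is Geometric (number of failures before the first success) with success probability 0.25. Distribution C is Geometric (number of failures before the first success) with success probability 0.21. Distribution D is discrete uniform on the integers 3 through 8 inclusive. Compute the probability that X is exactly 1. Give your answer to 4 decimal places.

Conditional on each component, P(X = 1): A: 0.170268; B: 0.1875; C: 0.1659; D: 0.
By total probability, P(X = 1) = 0.25·0.170268 + 0.375·0.1875 + 0.25·0.1659 + 0.125·0 = 0.154355.

0.1544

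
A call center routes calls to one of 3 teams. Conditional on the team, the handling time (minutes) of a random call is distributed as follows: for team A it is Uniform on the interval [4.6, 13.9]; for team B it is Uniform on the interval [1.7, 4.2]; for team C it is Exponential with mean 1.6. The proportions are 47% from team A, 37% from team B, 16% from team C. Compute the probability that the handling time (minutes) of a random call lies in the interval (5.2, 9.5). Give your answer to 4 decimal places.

Conditional on each team, P(5.2 < X < 9.5): A: 0.462366; B: 0; C: 0.0361356.
By total probability, P(5.2 < X < 9.5) = 0.47·0.462366 + 0.37·0 + 0.16·0.0361356 = 0.223094.

0.2231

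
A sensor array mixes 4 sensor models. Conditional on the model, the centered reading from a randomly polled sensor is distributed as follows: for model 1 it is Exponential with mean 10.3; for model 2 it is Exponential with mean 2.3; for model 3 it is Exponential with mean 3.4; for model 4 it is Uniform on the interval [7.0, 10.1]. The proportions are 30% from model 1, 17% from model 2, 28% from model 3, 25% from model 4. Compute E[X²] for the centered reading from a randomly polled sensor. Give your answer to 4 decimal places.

For each component E[X²] = Var + (mean)², giving 1: 212.18; 2: 10.58; 3: 23.12; 4: 73.9033.
Overall E[X²] = 0.3·212.18 + 0.17·10.58 + 0.28·23.12 + 0.25·73.9033 = 90.402.

90.4020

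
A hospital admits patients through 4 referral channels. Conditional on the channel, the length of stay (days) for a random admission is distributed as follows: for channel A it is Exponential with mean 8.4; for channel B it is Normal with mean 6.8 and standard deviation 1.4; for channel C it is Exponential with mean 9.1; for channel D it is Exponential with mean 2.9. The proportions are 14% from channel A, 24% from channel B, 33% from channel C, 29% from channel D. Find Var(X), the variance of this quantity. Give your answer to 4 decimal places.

Per component, A: μ=8.4, E[X²]=141.12; B: μ=6.8, E[X²]=48.2; C: μ=9.1, E[X²]=165.62; D: μ=2.9, E[X²]=16.82.
E[X] = 0.14·8.4 + 0.24·6.8 + 0.33·9.1 + 0.29·2.9 = 6.652.
E[X²] = 0.14·141.12 + 0.24·48.2 + 0.33·165.62 + 0.29·16.82 = 90.8572.
Var(X) = E[X²] − (E[X])² = 90.8572 − 44.2491 = 46.6081.

46.6081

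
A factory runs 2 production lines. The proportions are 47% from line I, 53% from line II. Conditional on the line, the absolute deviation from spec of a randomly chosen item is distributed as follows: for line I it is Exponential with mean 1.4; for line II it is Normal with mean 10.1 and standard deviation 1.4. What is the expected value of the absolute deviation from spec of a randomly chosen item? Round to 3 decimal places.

6.011

Component means — I: 1.4; II: 10.1.
E[X] = 0.47·1.4 + 0.53·10.1 = 6.011.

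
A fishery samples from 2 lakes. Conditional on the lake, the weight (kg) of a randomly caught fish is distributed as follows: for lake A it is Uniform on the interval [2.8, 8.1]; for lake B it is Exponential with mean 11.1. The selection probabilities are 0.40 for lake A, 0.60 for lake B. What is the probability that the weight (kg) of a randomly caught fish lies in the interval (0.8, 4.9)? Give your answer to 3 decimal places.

0.331

Conditional on each lake, P(0.8 < X < 4.9): A: 0.396226; B: 0.287355.
By total probability, P(0.8 < X < 4.9) = 0.4·0.396226 + 0.6·0.287355 = 0.330904.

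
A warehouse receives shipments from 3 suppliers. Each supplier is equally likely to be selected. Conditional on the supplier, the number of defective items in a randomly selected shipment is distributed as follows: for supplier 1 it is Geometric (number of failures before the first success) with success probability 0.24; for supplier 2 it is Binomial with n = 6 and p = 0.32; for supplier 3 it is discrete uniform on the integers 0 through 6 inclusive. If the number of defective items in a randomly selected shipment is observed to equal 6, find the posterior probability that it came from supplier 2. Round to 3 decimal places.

0.006

Likelihoods P(X=6 | ·): 1: 0.046248; 2: 0.00107374; 3: 0.142857.
Posterior ∝ prior × likelihood. Numerator for 2: 0.333333·0.00107374 = 0.000357914.
Normalizing constant: 0.333333·0.046248 + 0.333333·0.00107374 + 0.333333·0.142857 = 0.063393.
P(2 | observation) = 0.000357914 / 0.063393 = 0.00564596.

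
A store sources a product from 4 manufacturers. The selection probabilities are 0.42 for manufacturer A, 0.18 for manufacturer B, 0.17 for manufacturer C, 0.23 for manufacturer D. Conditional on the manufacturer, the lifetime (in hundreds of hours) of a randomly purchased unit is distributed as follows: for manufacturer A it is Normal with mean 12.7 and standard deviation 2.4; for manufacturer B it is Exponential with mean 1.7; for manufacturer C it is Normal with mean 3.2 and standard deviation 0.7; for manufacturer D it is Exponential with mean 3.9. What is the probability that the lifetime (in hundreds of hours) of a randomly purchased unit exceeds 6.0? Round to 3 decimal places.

Conditional on each manufacturer, P(X > 6.0): A: 0.997378; B: 0.0293222; C: 3.16712e-05; D: 0.214711.
By total probability, P(X > 6.0) = 0.42·0.997378 + 0.18·0.0293222 + 0.17·3.16712e-05 + 0.23·0.214711 = 0.473566.

0.474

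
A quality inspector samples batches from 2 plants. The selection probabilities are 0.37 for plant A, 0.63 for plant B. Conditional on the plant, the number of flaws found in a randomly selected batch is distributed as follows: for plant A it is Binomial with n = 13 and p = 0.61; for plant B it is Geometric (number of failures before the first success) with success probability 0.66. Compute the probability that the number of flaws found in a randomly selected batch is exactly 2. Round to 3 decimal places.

0.048

Conditional on each plant, P(X = 2): A: 0.000921436; B: 0.076296.
By total probability, P(X = 2) = 0.37·0.000921436 + 0.63·0.076296 = 0.0484074.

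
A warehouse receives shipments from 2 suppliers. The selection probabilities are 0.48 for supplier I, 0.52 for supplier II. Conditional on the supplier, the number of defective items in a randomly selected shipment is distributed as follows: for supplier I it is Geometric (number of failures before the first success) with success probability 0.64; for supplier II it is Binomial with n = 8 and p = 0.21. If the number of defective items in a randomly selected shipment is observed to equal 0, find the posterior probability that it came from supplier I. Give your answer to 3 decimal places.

0.796

Likelihoods P(X=0 | ·): I: 0.64; II: 0.151711.
Posterior ∝ prior × likelihood. Numerator for I: 0.48·0.64 = 0.3072.
Normalizing constant: 0.48·0.64 + 0.52·0.151711 = 0.38609.
P(I | observation) = 0.3072 / 0.38609 = 0.79567.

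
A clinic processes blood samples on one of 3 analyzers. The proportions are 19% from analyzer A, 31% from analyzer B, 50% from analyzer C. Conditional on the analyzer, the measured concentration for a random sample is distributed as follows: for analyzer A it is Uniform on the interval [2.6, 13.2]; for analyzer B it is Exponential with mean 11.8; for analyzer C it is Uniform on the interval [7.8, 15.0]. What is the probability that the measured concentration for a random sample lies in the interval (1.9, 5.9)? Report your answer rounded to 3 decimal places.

0.135

Conditional on each analyzer, P(1.9 < X < 5.9): A: 0.311321; B: 0.244747; C: 0.
By total probability, P(1.9 < X < 5.9) = 0.19·0.311321 + 0.31·0.244747 + 0.5·0 = 0.135023.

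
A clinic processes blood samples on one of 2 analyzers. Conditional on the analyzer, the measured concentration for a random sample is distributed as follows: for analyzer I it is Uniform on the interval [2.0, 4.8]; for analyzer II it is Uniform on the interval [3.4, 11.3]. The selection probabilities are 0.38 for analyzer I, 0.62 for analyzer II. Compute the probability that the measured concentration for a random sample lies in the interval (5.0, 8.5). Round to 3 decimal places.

0.275

Conditional on each analyzer, P(5.0 < X < 8.5): I: 0; II: 0.443038.
By total probability, P(5.0 < X < 8.5) = 0.38·0 + 0.62·0.443038 = 0.274684.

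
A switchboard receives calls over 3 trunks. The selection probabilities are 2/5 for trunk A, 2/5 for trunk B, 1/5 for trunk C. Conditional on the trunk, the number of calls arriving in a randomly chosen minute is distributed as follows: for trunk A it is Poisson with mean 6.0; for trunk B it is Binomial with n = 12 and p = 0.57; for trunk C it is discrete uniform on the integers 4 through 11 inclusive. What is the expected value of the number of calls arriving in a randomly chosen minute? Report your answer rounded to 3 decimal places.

6.636

Component means — A: 6; B: 6.84; C: 7.5.
E[X] = 0.4·6 + 0.4·6.84 + 0.2·7.5 = 6.636.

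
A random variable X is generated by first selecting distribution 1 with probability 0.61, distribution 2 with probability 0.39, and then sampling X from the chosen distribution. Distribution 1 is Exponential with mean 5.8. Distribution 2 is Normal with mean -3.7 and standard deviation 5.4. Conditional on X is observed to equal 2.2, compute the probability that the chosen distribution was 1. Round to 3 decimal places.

Likelihoods f(2.2 | ·): 1: 0.117988; 2: 0.0406719.
Posterior ∝ prior × likelihood. Numerator for 1: 0.61·0.117988 = 0.071973.
Normalizing constant: 0.61·0.117988 + 0.39·0.0406719 = 0.087835.
P(1 | observation) = 0.071973 / 0.087835 = 0.819411.

0.819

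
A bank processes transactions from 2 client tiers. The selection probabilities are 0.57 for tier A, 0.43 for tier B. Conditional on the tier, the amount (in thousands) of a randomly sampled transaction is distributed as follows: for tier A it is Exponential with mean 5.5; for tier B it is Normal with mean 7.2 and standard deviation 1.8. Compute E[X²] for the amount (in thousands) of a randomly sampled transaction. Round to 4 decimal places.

For each component E[X²] = Var + (mean)², giving A: 60.5; B: 55.08.
Overall E[X²] = 0.57·60.5 + 0.43·55.08 = 58.1694.

58.1694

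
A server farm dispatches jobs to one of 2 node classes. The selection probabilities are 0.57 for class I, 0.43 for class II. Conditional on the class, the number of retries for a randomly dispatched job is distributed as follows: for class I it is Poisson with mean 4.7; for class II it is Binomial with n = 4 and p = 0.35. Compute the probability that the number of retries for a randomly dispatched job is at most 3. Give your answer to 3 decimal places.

0.600

Conditional on each class, P(X ≤ 3): I: 0.309684; II: 0.984994.
By total probability, P(X ≤ 3) = 0.57·0.309684 + 0.43·0.984994 = 0.600067.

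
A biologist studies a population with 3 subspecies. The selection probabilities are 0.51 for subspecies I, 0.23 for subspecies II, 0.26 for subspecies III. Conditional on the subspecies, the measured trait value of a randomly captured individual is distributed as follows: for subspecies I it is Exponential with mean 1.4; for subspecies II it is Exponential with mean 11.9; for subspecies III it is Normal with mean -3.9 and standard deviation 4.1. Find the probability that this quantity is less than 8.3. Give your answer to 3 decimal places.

0.884

Conditional on each subspecies, P(X < 8.3): I: 0.997338; II: 0.502161; III: 0.998538.
By total probability, P(X < 8.3) = 0.51·0.997338 + 0.23·0.502161 + 0.26·0.998538 = 0.883759.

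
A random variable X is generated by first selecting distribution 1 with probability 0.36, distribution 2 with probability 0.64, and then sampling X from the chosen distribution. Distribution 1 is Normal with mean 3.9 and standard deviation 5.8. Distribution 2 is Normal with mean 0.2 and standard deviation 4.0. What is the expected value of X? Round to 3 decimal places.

Component means — 1: 3.9; 2: 0.2.
E[X] = 0.36·3.9 + 0.64·0.2 = 1.532.

1.532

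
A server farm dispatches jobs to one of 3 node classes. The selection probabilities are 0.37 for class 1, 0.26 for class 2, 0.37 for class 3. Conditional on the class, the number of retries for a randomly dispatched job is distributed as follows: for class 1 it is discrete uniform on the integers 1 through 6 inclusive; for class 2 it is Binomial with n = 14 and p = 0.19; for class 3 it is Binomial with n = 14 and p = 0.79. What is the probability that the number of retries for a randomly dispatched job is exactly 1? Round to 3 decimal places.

Conditional on each class, P(X = 1): 1: 0.166667; 2: 0.171865; 3: 1.70846e-08.
By total probability, P(X = 1) = 0.37·0.166667 + 0.26·0.171865 + 0.37·1.70846e-08 = 0.106352.

0.106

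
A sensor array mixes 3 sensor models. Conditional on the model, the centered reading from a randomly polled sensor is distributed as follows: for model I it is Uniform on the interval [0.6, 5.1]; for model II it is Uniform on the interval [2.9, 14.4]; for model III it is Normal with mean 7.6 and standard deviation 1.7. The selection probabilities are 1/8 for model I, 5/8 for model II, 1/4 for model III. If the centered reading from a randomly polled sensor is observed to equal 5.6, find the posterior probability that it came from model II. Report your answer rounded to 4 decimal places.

Likelihoods f(5.6 | ·): I: 0; II: 0.0869565; III: 0.117466.
Posterior ∝ prior × likelihood. Numerator for II: 0.625·0.0869565 = 0.0543478.
Normalizing constant: 0.125·0 + 0.625·0.0869565 + 0.25·0.117466 = 0.0837143.
P(II | observation) = 0.0543478 / 0.0837143 = 0.649206.

0.6492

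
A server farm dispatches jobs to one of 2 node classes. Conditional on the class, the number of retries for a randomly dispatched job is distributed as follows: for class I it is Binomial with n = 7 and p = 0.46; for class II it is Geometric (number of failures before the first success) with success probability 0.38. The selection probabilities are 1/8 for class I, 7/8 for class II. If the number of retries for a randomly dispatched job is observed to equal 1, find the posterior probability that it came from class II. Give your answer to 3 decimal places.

0.954

Likelihoods P(X=1 | ·): I: 0.0798396; II: 0.2356.
Posterior ∝ prior × likelihood. Numerator for II: 0.875·0.2356 = 0.20615.
Normalizing constant: 0.125·0.0798396 + 0.875·0.2356 = 0.21613.
P(II | observation) = 0.20615 / 0.21613 = 0.953824.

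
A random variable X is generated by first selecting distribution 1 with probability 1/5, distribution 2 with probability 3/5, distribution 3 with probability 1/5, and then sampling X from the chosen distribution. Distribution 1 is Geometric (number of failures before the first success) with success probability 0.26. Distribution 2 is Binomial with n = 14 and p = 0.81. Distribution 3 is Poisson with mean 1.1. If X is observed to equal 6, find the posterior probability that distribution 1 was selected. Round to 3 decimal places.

0.893

Likelihoods P(X=6 | ·): 1: 0.0426937; 2: 0.00144044; 3: 0.00081903.
Posterior ∝ prior × likelihood. Numerator for 1: 0.2·0.0426937 = 0.00853874.
Normalizing constant: 0.2·0.0426937 + 0.6·0.00144044 + 0.2·0.00081903 = 0.00956681.
P(1 | observation) = 0.00853874 / 0.00956681 = 0.892538.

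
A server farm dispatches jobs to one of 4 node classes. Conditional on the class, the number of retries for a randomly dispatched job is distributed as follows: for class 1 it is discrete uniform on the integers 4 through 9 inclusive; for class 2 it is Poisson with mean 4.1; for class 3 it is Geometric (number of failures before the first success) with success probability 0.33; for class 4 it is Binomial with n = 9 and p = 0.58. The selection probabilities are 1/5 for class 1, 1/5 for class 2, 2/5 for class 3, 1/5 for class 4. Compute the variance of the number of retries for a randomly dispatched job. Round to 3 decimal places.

7.404

Per component, 1: μ=6.5, E[X²]=45.1667; 2: μ=4.1, E[X²]=20.91; 3: μ=2.0303, E[X²]=10.2746; 4: μ=5.22, E[X²]=29.4408.
E[X] = 0.2·6.5 + 0.2·4.1 + 0.4·2.0303 + 0.2·5.22 = 3.97612.
E[X²] = 0.2·45.1667 + 0.2·20.91 + 0.4·10.2746 + 0.2·29.4408 = 23.2133.
Var(X) = E[X²] − (E[X])² = 23.2133 − 15.8095 = 7.40378.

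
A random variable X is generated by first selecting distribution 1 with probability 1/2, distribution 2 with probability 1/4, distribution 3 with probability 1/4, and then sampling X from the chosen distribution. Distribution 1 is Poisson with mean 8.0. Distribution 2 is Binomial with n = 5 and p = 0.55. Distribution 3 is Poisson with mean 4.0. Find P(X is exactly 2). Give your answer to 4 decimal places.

0.1109

Conditional on each component, P(X = 2): 1: 0.0107348; 2: 0.275653; 3: 0.146525.
By total probability, P(X = 2) = 0.5·0.0107348 + 0.25·0.275653 + 0.25·0.146525 = 0.110912.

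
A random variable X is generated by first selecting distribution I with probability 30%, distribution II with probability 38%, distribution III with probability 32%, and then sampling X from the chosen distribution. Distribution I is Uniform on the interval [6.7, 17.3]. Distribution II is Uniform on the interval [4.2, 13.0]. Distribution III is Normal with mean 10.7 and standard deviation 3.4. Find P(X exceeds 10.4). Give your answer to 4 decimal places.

0.4788

Conditional on each component, P(X > 10.4): I: 0.650943; II: 0.295455; III: 0.535155.
By total probability, P(X > 10.4) = 0.3·0.650943 + 0.38·0.295455 + 0.32·0.535155 = 0.478805.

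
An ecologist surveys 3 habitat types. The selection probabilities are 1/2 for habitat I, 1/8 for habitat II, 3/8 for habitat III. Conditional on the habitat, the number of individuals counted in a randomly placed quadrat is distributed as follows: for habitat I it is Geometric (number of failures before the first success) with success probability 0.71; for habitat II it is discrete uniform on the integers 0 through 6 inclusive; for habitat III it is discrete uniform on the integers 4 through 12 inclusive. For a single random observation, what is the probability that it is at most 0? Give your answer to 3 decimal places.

Conditional on each habitat, P(X ≤ 0): I: 0.71; II: 0.142857; III: 0.
By total probability, P(X ≤ 0) = 0.5·0.71 + 0.125·0.142857 + 0.375·0 = 0.372857.

0.373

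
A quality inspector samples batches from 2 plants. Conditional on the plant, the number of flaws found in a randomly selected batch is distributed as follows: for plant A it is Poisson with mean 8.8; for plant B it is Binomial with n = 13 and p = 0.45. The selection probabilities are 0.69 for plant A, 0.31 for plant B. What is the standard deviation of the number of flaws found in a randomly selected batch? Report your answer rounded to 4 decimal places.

Per component, A: μ=8.8, E[X²]=86.24; B: μ=5.85, E[X²]=37.44.
E[X] = 0.69·8.8 + 0.31·5.85 = 7.8855.
E[X²] = 0.69·86.24 + 0.31·37.44 = 71.112.
Var(X) = E[X²] − (E[X])² = 71.112 − 62.1811 = 8.93089.
SD(X) = √8.93089 = 2.98846.

2.9885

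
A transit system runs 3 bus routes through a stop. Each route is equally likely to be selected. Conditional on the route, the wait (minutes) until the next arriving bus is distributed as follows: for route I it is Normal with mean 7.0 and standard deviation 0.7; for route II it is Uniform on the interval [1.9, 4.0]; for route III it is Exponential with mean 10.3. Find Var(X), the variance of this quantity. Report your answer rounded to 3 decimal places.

44.684

Per component, I: μ=7, E[X²]=49.49; II: μ=2.95, E[X²]=9.07; III: μ=10.3, E[X²]=212.18.
E[X] = 0.333333·7 + 0.333333·2.95 + 0.333333·10.3 = 6.75.
E[X²] = 0.333333·49.49 + 0.333333·9.07 + 0.333333·212.18 = 90.2467.
Var(X) = E[X²] − (E[X])² = 90.2467 − 45.5625 = 44.6842.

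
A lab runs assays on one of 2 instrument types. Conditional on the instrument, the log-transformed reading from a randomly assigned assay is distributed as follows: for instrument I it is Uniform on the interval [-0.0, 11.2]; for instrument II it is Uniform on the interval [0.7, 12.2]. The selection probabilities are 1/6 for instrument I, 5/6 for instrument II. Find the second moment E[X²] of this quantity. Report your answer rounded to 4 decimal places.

For each component E[X²] = Var + (mean)², giving I: 41.8133; II: 52.6233.
Overall E[X²] = 0.166667·41.8133 + 0.833333·52.6233 = 50.8217.

50.8217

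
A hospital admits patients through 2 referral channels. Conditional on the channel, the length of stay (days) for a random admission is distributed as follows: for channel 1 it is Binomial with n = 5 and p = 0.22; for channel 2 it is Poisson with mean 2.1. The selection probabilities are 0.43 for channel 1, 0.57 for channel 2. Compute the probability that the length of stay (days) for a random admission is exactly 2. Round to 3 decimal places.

0.253

Conditional on each channel, P(X = 2): 1: 0.229683; 2: 0.270016.
By total probability, P(X = 2) = 0.43·0.229683 + 0.57·0.270016 = 0.252673.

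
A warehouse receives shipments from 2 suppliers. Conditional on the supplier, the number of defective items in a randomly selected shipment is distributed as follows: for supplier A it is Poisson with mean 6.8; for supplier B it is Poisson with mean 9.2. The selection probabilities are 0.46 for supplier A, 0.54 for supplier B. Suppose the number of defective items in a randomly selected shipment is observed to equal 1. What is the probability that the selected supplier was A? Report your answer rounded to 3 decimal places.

0.874

Likelihoods P(X=1 | ·): A: 0.00757367; B: 0.000929562.
Posterior ∝ prior × likelihood. Numerator for A: 0.46·0.00757367 = 0.00348389.
Normalizing constant: 0.46·0.00757367 + 0.54·0.000929562 = 0.00398585.
P(A | observation) = 0.00348389 / 0.00398585 = 0.874064.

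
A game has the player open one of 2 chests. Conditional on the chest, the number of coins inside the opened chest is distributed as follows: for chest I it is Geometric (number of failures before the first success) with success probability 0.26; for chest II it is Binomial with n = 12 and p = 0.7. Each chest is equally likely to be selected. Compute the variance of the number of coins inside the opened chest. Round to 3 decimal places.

Per component, I: μ=2.84615, E[X²]=19.0473; II: μ=8.4, E[X²]=73.08.
E[X] = 0.5·2.84615 + 0.5·8.4 = 5.62308.
E[X²] = 0.5·19.0473 + 0.5·73.08 = 46.0637.
Var(X) = E[X²] − (E[X])² = 46.0637 − 31.619 = 14.4447.

14.445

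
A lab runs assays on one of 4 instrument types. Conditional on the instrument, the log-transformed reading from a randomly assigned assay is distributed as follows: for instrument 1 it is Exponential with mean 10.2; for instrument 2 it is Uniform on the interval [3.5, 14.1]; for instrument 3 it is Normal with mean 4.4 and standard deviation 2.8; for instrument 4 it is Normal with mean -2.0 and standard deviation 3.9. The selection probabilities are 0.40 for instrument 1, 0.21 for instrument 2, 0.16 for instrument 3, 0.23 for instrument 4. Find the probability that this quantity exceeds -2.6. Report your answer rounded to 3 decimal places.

Conditional on each instrument, P(X > -2.6): 1: 1; 2: 1; 3: 0.99379; 4: 0.561134.
By total probability, P(X > -2.6) = 0.4·1 + 0.21·1 + 0.16·0.99379 + 0.23·0.561134 = 0.898067.

0.898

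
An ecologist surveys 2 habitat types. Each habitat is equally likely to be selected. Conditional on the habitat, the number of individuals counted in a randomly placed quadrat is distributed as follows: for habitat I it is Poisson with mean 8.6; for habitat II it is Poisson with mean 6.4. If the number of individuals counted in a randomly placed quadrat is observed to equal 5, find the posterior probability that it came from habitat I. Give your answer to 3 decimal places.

Likelihoods P(X=5 | ·): I: 0.0721736; II: 0.148674.
Posterior ∝ prior × likelihood. Numerator for I: 0.5·0.0721736 = 0.0360868.
Normalizing constant: 0.5·0.0721736 + 0.5·0.148674 = 0.110424.
P(I | observation) = 0.0360868 / 0.110424 = 0.326803.

0.327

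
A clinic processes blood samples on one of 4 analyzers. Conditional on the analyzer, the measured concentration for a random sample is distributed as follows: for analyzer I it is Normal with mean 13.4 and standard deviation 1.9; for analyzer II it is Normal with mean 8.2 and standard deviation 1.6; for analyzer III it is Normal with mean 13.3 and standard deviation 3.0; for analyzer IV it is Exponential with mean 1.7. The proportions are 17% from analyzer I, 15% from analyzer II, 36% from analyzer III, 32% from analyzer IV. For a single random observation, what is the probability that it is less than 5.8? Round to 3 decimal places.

0.322

Conditional on each analyzer, P(X < 5.8): I: 3.16712e-05; II: 0.0668072; III: 0.00620967; IV: 0.967017.
By total probability, P(X < 5.8) = 0.17·3.16712e-05 + 0.15·0.0668072 + 0.36·0.00620967 + 0.32·0.967017 = 0.321707.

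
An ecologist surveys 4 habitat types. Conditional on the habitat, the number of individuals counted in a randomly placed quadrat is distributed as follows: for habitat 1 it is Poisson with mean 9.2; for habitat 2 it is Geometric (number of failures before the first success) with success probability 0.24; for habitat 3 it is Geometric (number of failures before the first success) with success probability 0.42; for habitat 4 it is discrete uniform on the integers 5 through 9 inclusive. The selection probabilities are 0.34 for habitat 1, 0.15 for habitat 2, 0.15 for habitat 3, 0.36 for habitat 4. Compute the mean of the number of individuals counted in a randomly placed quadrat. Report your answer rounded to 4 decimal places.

6.3301

Component means — 1: 9.2; 2: 3.16667; 3: 1.38095; 4: 7.
E[X] = 0.34·9.2 + 0.15·3.16667 + 0.15·1.38095 + 0.36·7 = 6.33014.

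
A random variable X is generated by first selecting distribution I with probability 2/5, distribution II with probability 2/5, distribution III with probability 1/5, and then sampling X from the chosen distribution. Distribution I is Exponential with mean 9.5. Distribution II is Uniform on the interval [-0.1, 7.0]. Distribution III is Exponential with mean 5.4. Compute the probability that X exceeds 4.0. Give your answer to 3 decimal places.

0.527

Conditional on each component, P(X > 4.0): I: 0.656356; II: 0.422535; III: 0.476761.
By total probability, P(X > 4.0) = 0.4·0.656356 + 0.4·0.422535 + 0.2·0.476761 = 0.526908.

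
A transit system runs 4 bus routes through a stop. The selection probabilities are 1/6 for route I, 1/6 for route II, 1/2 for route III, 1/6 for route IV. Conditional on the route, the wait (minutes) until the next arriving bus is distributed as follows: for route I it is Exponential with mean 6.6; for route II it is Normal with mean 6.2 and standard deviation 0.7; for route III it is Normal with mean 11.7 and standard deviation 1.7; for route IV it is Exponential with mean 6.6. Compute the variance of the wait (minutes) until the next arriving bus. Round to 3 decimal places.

Per component, I: μ=6.6, E[X²]=87.12; II: μ=6.2, E[X²]=38.93; III: μ=11.7, E[X²]=139.78; IV: μ=6.6, E[X²]=87.12.
E[X] = 0.166667·6.6 + 0.166667·6.2 + 0.5·11.7 + 0.166667·6.6 = 9.08333.
E[X²] = 0.166667·87.12 + 0.166667·38.93 + 0.5·139.78 + 0.166667·87.12 = 105.418.
Var(X) = E[X²] − (E[X])² = 105.418 − 82.5069 = 22.9114.

22.911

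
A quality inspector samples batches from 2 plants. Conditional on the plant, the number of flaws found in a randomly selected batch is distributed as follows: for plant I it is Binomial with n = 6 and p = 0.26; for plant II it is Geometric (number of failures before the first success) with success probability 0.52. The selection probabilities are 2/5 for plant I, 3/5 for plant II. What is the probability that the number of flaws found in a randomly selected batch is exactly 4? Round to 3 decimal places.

Conditional on each plant, P(X = 4): I: 0.037536; II: 0.0276038.
By total probability, P(X = 4) = 0.4·0.037536 + 0.6·0.0276038 = 0.0315767.

0.032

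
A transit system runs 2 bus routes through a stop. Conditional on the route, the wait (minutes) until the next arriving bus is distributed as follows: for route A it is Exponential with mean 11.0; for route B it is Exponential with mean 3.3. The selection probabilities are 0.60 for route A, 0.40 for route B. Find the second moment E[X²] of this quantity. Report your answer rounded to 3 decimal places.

153.912

For each component E[X²] = Var + (mean)², giving A: 242; B: 21.78.
Overall E[X²] = 0.6·242 + 0.4·21.78 = 153.912.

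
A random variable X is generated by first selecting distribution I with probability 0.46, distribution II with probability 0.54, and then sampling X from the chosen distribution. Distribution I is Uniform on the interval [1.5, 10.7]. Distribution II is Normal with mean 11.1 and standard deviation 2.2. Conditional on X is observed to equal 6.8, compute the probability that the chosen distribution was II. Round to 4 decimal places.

Likelihoods f(6.8 | ·): I: 0.108696; II: 0.0268492.
Posterior ∝ prior × likelihood. Numerator for II: 0.54·0.0268492 = 0.0144986.
Normalizing constant: 0.46·0.108696 + 0.54·0.0268492 = 0.0644986.
P(II | observation) = 0.0144986 / 0.0644986 = 0.224789.

0.2248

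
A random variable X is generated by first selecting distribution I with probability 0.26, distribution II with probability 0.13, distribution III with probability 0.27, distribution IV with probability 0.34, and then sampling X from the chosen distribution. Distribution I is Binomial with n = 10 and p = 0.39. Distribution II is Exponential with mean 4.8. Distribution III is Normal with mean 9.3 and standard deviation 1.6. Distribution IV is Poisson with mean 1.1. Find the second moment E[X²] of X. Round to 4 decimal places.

35.3924

For each component E[X²] = Var + (mean)², giving I: 17.589; II: 46.08; III: 89.05; IV: 2.31.
Overall E[X²] = 0.26·17.589 + 0.13·46.08 + 0.27·89.05 + 0.34·2.31 = 35.3924.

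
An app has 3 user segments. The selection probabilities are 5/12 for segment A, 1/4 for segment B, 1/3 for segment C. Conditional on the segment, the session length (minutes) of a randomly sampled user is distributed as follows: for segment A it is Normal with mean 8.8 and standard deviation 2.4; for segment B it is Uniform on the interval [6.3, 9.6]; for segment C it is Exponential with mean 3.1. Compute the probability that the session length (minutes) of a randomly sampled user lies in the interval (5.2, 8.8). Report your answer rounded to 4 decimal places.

0.4127

Conditional on each segment, P(5.2 < X < 8.8): A: 0.433193; B: 0.757576; C: 0.128354.
By total probability, P(5.2 < X < 8.8) = 0.416667·0.433193 + 0.25·0.757576 + 0.333333·0.128354 = 0.412676.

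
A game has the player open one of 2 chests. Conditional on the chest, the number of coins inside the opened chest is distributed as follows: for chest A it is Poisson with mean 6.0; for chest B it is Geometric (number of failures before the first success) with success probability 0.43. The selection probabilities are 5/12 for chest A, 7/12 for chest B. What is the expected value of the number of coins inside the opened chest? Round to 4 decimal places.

Component means — A: 6; B: 1.32558.
E[X] = 0.416667·6 + 0.583333·1.32558 = 3.27326.

3.2733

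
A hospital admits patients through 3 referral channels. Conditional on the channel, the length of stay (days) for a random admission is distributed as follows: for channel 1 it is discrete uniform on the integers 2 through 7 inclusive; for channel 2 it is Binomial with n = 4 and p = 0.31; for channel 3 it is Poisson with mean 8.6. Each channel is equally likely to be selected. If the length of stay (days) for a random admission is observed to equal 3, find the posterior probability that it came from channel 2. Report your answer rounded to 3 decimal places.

0.306

Likelihoods P(X=3 | ·): 1: 0.166667; 2: 0.0822232; 3: 0.0195169.
Posterior ∝ prior × likelihood. Numerator for 2: 0.333333·0.0822232 = 0.0274077.
Normalizing constant: 0.333333·0.166667 + 0.333333·0.0822232 + 0.333333·0.0195169 = 0.0894689.
P(2 | observation) = 0.0274077 / 0.0894689 = 0.306338.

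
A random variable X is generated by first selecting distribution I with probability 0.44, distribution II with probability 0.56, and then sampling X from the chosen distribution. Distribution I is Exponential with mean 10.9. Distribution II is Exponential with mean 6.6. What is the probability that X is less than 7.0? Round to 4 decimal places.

Conditional on each component, P(X < 7.0): I: 0.473867; II: 0.653754.
By total probability, P(X < 7.0) = 0.44·0.473867 + 0.56·0.653754 = 0.574604.

0.5746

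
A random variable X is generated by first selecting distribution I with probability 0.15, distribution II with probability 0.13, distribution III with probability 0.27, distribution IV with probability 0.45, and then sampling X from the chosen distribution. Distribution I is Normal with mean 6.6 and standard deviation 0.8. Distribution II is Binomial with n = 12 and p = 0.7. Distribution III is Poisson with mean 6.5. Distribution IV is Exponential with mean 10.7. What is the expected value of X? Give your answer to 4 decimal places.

Component means — I: 6.6; II: 8.4; III: 6.5; IV: 10.7.
E[X] = 0.15·6.6 + 0.13·8.4 + 0.27·6.5 + 0.45·10.7 = 8.652.

8.6520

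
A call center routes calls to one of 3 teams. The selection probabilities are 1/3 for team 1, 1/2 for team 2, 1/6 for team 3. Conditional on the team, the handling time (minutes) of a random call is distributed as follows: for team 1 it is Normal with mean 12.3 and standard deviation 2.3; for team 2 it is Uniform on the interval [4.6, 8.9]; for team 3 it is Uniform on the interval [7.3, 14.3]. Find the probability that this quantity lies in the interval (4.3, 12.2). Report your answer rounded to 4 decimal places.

0.7775

Conditional on each team, P(4.3 < X < 12.2): 1: 0.482408; 2: 1; 3: 0.7.
By total probability, P(4.3 < X < 12.2) = 0.333333·0.482408 + 0.5·1 + 0.166667·0.7 = 0.777469.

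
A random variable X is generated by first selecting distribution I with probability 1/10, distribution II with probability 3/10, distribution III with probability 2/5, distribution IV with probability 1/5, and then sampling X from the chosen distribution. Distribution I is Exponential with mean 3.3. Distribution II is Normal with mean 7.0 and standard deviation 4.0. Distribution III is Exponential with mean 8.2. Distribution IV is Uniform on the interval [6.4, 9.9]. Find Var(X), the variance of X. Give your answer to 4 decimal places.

Per component, I: μ=3.3, E[X²]=21.78; II: μ=7, E[X²]=65; III: μ=8.2, E[X²]=134.48; IV: μ=8.15, E[X²]=67.4433.
E[X] = 0.1·3.3 + 0.3·7 + 0.4·8.2 + 0.2·8.15 = 7.34.
E[X²] = 0.1·21.78 + 0.3·65 + 0.4·134.48 + 0.2·67.4433 = 88.9587.
Var(X) = E[X²] − (E[X])² = 88.9587 − 53.8756 = 35.0831.

35.0831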